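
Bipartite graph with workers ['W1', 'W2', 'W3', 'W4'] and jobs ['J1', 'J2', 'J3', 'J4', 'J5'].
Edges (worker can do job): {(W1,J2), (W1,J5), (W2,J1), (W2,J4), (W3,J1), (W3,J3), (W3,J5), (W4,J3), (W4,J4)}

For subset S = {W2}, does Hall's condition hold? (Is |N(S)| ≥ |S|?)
Yes: |N(S)| = 2, |S| = 1

Subset S = {W2}
Neighbors N(S) = {J1, J4}

|N(S)| = 2, |S| = 1
Hall's condition: |N(S)| ≥ |S| is satisfied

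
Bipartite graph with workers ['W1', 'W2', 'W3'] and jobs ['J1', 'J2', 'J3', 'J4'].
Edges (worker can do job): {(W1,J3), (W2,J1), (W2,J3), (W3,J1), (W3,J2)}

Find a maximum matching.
Matching: {(W1,J3), (W2,J1), (W3,J2)}

Maximum matching (size 3):
  W1 → J3
  W2 → J1
  W3 → J2

Each worker is assigned to at most one job, and each job to at most one worker.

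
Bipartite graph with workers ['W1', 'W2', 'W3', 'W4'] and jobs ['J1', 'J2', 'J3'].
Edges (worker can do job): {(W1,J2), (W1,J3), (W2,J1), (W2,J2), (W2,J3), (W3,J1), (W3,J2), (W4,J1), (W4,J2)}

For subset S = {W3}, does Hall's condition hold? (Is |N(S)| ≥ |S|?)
Yes: |N(S)| = 2, |S| = 1

Subset S = {W3}
Neighbors N(S) = {J1, J2}

|N(S)| = 2, |S| = 1
Hall's condition: |N(S)| ≥ |S| is satisfied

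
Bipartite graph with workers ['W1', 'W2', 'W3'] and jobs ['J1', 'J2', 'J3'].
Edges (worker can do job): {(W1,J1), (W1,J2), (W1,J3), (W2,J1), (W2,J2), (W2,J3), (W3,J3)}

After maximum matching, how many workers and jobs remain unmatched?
Unmatched: 0 workers, 0 jobs

Maximum matching size: 3
Workers: 3 total, 3 matched, 0 unmatched
Jobs: 3 total, 3 matched, 0 unmatched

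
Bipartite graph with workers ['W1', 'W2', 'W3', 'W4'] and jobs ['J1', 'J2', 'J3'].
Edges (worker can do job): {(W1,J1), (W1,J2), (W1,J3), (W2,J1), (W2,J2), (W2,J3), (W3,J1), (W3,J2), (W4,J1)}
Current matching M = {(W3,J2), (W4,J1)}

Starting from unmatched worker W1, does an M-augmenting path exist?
Yes: W1 → J3

An M-augmenting path alternates non-matching / matching edges, starting and ending at unmatched vertices.
Path: W1 → J3
(J3 is unmatched in M, so the path is augmenting.)
Flipping edges along this path would increase |M| from 2 to 3.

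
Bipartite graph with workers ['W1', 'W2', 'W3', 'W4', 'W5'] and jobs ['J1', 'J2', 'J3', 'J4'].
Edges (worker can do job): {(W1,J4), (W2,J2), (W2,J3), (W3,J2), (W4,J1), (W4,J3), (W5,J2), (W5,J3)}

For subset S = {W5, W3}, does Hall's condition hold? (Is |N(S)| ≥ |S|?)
Yes: |N(S)| = 2, |S| = 2

Subset S = {W5, W3}
Neighbors N(S) = {J2, J3}

|N(S)| = 2, |S| = 2
Hall's condition: |N(S)| ≥ |S| is satisfied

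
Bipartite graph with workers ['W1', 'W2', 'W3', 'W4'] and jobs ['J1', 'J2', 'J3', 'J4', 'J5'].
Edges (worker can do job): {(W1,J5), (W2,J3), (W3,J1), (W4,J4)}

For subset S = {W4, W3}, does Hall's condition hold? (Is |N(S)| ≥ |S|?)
Yes: |N(S)| = 2, |S| = 2

Subset S = {W4, W3}
Neighbors N(S) = {J1, J4}

|N(S)| = 2, |S| = 2
Hall's condition: |N(S)| ≥ |S| is satisfied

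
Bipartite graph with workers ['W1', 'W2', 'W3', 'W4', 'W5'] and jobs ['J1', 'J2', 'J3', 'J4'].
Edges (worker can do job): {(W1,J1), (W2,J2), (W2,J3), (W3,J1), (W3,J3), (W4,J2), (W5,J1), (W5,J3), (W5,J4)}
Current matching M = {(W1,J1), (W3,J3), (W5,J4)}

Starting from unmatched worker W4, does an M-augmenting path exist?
Yes: W4 → J2

An M-augmenting path alternates non-matching / matching edges, starting and ending at unmatched vertices.
Path: W4 → J2
(J2 is unmatched in M, so the path is augmenting.)
Flipping edges along this path would increase |M| from 3 to 4.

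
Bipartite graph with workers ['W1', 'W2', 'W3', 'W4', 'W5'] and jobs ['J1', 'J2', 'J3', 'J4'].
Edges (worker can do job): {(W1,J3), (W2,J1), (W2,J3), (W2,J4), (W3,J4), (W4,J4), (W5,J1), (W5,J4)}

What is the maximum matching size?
Maximum matching size = 3

Maximum matching: {(W1,J3), (W3,J4), (W5,J1)}
Size: 3

This assigns 3 workers to 3 distinct jobs.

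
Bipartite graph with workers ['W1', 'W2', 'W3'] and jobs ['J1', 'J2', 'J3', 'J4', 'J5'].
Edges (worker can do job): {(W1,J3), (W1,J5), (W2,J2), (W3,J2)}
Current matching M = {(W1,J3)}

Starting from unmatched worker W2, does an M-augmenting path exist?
Yes: W2 → J2

An M-augmenting path alternates non-matching / matching edges, starting and ending at unmatched vertices.
Path: W2 → J2
(J2 is unmatched in M, so the path is augmenting.)
Flipping edges along this path would increase |M| from 1 to 2.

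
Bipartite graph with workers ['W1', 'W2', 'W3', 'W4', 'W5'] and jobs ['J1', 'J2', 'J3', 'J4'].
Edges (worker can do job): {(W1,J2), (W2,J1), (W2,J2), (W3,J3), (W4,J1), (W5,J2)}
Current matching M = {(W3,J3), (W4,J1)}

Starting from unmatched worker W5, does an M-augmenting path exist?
Yes: W5 → J2

An M-augmenting path alternates non-matching / matching edges, starting and ending at unmatched vertices.
Path: W5 → J2
(J2 is unmatched in M, so the path is augmenting.)
Flipping edges along this path would increase |M| from 2 to 3.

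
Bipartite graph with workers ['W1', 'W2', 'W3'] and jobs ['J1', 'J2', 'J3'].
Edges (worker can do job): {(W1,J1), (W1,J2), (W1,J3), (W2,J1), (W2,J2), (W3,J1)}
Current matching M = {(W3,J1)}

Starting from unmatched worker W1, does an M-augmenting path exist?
Yes: W1 → J2

An M-augmenting path alternates non-matching / matching edges, starting and ending at unmatched vertices.
Path: W1 → J2
(J2 is unmatched in M, so the path is augmenting.)
Flipping edges along this path would increase |M| from 1 to 2.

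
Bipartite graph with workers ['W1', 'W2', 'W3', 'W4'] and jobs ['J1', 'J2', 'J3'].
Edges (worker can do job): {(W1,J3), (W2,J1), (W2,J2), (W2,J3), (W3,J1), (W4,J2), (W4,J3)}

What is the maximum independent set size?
Maximum independent set = 4

By König's theorem:
- Min vertex cover = Max matching = 3
- Max independent set = Total vertices - Min vertex cover
- Max independent set = 7 - 3 = 4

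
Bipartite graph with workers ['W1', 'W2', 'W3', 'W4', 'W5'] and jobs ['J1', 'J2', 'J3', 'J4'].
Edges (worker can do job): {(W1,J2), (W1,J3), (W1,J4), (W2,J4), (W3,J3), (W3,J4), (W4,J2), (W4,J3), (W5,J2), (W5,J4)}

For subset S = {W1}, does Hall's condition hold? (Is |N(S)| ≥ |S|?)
Yes: |N(S)| = 3, |S| = 1

Subset S = {W1}
Neighbors N(S) = {J2, J3, J4}

|N(S)| = 3, |S| = 1
Hall's condition: |N(S)| ≥ |S| is satisfied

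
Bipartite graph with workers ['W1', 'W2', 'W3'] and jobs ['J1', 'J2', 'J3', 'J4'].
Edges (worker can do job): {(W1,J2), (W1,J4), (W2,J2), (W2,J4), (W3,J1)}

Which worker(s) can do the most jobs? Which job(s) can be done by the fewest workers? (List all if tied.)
Most versatile: W1, W2 (2 jobs); Least covered: J3 (0 workers)

Worker degrees (jobs they can do): W1:2, W2:2, W3:1
Job degrees (workers who can do it): J1:1, J2:2, J3:0, J4:2

Maximum worker degree is 2, achieved by: W1, W2
Minimum job degree is 0, achieved by: J3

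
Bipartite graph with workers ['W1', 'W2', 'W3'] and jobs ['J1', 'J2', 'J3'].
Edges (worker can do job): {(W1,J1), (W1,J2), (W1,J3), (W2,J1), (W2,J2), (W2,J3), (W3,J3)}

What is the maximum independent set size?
Maximum independent set = 3

By König's theorem:
- Min vertex cover = Max matching = 3
- Max independent set = Total vertices - Min vertex cover
- Max independent set = 6 - 3 = 3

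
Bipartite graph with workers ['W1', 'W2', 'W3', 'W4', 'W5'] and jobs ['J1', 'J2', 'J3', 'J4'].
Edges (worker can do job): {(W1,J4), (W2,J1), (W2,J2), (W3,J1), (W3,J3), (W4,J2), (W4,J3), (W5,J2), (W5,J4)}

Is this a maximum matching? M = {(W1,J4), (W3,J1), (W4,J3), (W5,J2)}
Yes, size 4 is maximum

Proposed matching has size 4.
Maximum matching size for this graph: 4.

This is a maximum matching.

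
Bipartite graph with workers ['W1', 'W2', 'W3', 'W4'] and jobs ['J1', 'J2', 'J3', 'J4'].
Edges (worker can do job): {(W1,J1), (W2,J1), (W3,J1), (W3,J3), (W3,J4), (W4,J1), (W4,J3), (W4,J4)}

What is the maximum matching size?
Maximum matching size = 3

Maximum matching: {(W1,J1), (W3,J3), (W4,J4)}
Size: 3

This assigns 3 workers to 3 distinct jobs.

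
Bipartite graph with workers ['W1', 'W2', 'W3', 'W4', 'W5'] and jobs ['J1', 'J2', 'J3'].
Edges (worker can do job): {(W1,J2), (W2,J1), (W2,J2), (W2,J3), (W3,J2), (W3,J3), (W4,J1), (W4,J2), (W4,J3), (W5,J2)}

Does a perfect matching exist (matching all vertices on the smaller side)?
Yes, perfect matching exists (size 3)

Perfect matching: {(W3,J3), (W4,J1), (W5,J2)}
All 3 vertices on the smaller side are matched.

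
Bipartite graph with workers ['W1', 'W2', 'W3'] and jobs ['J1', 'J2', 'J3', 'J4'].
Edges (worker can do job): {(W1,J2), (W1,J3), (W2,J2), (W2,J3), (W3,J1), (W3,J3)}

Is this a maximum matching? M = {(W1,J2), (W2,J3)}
No, size 2 is not maximum

Proposed matching has size 2.
Maximum matching size for this graph: 3.

This is NOT maximum - can be improved to size 3.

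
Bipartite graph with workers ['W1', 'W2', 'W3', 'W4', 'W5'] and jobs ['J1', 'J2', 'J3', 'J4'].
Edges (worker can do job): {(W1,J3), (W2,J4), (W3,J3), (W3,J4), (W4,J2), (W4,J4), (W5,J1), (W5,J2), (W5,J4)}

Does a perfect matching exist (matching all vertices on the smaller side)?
Yes, perfect matching exists (size 4)

Perfect matching: {(W2,J4), (W3,J3), (W4,J2), (W5,J1)}
All 4 vertices on the smaller side are matched.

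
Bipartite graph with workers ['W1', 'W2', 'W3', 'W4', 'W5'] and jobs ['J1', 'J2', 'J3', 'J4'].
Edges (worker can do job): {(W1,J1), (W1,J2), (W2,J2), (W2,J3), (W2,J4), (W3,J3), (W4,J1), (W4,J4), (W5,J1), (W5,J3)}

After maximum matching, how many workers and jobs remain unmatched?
Unmatched: 1 workers, 0 jobs

Maximum matching size: 4
Workers: 5 total, 4 matched, 1 unmatched
Jobs: 4 total, 4 matched, 0 unmatched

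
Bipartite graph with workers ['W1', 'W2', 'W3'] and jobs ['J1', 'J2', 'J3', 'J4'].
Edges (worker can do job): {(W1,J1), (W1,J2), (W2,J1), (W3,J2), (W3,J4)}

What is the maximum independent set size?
Maximum independent set = 4

By König's theorem:
- Min vertex cover = Max matching = 3
- Max independent set = Total vertices - Min vertex cover
- Max independent set = 7 - 3 = 4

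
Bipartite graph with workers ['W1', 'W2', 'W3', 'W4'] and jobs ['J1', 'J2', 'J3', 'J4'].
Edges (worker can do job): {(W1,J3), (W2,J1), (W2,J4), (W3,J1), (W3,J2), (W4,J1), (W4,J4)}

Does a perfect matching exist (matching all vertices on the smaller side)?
Yes, perfect matching exists (size 4)

Perfect matching: {(W1,J3), (W2,J4), (W3,J2), (W4,J1)}
All 4 vertices on the smaller side are matched.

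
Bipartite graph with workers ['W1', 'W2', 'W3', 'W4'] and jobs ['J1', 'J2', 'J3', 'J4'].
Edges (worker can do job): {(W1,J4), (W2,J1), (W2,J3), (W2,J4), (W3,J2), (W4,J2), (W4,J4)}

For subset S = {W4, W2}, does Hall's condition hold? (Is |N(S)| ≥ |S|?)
Yes: |N(S)| = 4, |S| = 2

Subset S = {W4, W2}
Neighbors N(S) = {J1, J2, J3, J4}

|N(S)| = 4, |S| = 2
Hall's condition: |N(S)| ≥ |S| is satisfied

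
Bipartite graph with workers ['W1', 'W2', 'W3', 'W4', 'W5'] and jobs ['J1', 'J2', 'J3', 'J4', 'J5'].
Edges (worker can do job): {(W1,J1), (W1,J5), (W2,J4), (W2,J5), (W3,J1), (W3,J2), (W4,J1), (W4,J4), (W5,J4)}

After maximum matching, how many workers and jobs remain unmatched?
Unmatched: 1 workers, 1 jobs

Maximum matching size: 4
Workers: 5 total, 4 matched, 1 unmatched
Jobs: 5 total, 4 matched, 1 unmatched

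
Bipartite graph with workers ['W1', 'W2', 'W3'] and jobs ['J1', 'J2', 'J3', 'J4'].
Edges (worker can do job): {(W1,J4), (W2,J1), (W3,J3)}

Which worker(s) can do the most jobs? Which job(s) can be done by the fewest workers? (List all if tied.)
Most versatile: W1, W2, W3 (1 jobs); Least covered: J2 (0 workers)

Worker degrees (jobs they can do): W1:1, W2:1, W3:1
Job degrees (workers who can do it): J1:1, J2:0, J3:1, J4:1

Maximum worker degree is 1, achieved by: W1, W2, W3
Minimum job degree is 0, achieved by: J2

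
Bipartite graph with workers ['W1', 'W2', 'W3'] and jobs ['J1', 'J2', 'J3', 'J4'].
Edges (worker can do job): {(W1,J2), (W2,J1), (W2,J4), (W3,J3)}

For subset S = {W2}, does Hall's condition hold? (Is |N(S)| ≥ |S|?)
Yes: |N(S)| = 2, |S| = 1

Subset S = {W2}
Neighbors N(S) = {J1, J4}

|N(S)| = 2, |S| = 1
Hall's condition: |N(S)| ≥ |S| is satisfied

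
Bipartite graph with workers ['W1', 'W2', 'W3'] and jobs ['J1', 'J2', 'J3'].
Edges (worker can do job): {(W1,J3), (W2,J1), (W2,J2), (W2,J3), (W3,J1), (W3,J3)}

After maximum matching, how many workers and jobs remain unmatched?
Unmatched: 0 workers, 0 jobs

Maximum matching size: 3
Workers: 3 total, 3 matched, 0 unmatched
Jobs: 3 total, 3 matched, 0 unmatched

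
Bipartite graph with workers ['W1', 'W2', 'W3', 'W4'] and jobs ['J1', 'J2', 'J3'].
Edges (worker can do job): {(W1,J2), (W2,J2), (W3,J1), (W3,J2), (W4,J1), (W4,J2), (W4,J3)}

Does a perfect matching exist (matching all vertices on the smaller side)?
Yes, perfect matching exists (size 3)

Perfect matching: {(W1,J2), (W3,J1), (W4,J3)}
All 3 vertices on the smaller side are matched.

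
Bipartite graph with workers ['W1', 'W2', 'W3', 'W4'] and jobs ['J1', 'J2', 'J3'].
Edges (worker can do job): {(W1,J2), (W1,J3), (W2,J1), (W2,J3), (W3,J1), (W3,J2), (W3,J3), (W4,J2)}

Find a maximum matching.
Matching: {(W2,J1), (W3,J3), (W4,J2)}

Maximum matching (size 3):
  W2 → J1
  W3 → J3
  W4 → J2

Each worker is assigned to at most one job, and each job to at most one worker.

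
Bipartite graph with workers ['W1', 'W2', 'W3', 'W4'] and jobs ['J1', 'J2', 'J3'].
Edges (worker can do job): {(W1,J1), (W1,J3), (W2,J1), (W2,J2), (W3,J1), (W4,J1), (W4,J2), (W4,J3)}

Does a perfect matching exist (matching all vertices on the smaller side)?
Yes, perfect matching exists (size 3)

Perfect matching: {(W2,J2), (W3,J1), (W4,J3)}
All 3 vertices on the smaller side are matched.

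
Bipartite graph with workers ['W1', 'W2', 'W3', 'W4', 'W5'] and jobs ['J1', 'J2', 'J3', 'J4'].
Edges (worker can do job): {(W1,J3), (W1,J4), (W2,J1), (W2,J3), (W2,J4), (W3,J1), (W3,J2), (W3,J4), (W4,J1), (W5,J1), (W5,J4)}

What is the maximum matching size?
Maximum matching size = 4

Maximum matching: {(W1,J3), (W3,J2), (W4,J1), (W5,J4)}
Size: 4

This assigns 4 workers to 4 distinct jobs.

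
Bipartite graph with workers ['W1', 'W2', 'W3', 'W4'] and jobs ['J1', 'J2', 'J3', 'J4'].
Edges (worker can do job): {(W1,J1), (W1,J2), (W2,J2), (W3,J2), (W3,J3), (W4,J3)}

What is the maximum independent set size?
Maximum independent set = 5

By König's theorem:
- Min vertex cover = Max matching = 3
- Max independent set = Total vertices - Min vertex cover
- Max independent set = 8 - 3 = 5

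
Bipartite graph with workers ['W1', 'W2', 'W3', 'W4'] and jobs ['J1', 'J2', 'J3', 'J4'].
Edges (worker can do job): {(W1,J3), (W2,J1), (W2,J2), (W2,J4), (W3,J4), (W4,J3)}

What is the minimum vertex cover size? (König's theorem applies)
Minimum vertex cover size = 3

By König's theorem: in bipartite graphs,
min vertex cover = max matching = 3

Maximum matching has size 3, so minimum vertex cover also has size 3.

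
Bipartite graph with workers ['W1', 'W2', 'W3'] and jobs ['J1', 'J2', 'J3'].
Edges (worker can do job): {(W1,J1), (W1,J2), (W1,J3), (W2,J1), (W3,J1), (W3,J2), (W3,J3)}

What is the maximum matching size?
Maximum matching size = 3

Maximum matching: {(W1,J3), (W2,J1), (W3,J2)}
Size: 3

This assigns 3 workers to 3 distinct jobs.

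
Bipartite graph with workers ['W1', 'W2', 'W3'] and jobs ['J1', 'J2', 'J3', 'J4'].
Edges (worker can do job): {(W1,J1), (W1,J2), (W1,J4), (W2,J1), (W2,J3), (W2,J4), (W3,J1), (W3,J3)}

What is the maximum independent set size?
Maximum independent set = 4

By König's theorem:
- Min vertex cover = Max matching = 3
- Max independent set = Total vertices - Min vertex cover
- Max independent set = 7 - 3 = 4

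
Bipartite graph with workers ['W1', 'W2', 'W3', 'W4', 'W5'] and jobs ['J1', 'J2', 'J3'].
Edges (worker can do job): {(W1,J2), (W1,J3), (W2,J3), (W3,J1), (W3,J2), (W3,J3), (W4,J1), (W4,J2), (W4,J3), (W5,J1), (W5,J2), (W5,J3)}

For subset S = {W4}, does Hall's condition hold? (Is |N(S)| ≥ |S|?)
Yes: |N(S)| = 3, |S| = 1

Subset S = {W4}
Neighbors N(S) = {J1, J2, J3}

|N(S)| = 3, |S| = 1
Hall's condition: |N(S)| ≥ |S| is satisfied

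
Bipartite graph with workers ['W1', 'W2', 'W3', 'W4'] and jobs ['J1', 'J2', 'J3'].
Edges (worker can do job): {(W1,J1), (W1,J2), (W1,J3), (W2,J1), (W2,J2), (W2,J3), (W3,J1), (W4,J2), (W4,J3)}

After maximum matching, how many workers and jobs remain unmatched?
Unmatched: 1 workers, 0 jobs

Maximum matching size: 3
Workers: 4 total, 3 matched, 1 unmatched
Jobs: 3 total, 3 matched, 0 unmatched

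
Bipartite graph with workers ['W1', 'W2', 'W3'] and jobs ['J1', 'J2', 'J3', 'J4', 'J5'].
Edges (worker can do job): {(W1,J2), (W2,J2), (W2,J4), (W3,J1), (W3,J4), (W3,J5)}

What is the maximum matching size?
Maximum matching size = 3

Maximum matching: {(W1,J2), (W2,J4), (W3,J1)}
Size: 3

This assigns 3 workers to 3 distinct jobs.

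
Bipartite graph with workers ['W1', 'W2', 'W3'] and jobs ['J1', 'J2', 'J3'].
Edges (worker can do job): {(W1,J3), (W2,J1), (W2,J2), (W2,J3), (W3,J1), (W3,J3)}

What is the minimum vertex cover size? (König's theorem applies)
Minimum vertex cover size = 3

By König's theorem: in bipartite graphs,
min vertex cover = max matching = 3

Maximum matching has size 3, so minimum vertex cover also has size 3.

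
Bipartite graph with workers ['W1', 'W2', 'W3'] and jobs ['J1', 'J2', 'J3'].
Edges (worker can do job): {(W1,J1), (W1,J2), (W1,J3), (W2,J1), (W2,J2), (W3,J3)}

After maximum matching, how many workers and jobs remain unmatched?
Unmatched: 0 workers, 0 jobs

Maximum matching size: 3
Workers: 3 total, 3 matched, 0 unmatched
Jobs: 3 total, 3 matched, 0 unmatched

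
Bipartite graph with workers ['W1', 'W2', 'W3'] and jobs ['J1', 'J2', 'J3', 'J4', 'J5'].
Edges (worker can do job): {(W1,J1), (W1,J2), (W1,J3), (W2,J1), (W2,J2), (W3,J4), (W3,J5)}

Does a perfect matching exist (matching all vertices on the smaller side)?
Yes, perfect matching exists (size 3)

Perfect matching: {(W1,J3), (W2,J1), (W3,J4)}
All 3 vertices on the smaller side are matched.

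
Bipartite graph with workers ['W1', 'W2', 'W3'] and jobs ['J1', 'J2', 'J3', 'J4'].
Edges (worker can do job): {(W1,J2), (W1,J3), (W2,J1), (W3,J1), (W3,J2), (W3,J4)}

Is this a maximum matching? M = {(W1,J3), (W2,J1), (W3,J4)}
Yes, size 3 is maximum

Proposed matching has size 3.
Maximum matching size for this graph: 3.

This is a maximum matching.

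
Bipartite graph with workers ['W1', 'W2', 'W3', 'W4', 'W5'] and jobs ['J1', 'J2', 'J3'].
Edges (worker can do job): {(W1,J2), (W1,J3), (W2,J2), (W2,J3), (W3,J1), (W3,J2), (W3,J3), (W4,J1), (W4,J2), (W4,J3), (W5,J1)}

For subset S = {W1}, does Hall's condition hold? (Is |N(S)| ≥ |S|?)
Yes: |N(S)| = 2, |S| = 1

Subset S = {W1}
Neighbors N(S) = {J2, J3}

|N(S)| = 2, |S| = 1
Hall's condition: |N(S)| ≥ |S| is satisfied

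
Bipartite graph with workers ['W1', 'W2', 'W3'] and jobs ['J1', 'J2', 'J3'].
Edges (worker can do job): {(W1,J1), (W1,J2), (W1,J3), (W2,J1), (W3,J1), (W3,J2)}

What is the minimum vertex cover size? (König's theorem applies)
Minimum vertex cover size = 3

By König's theorem: in bipartite graphs,
min vertex cover = max matching = 3

Maximum matching has size 3, so minimum vertex cover also has size 3.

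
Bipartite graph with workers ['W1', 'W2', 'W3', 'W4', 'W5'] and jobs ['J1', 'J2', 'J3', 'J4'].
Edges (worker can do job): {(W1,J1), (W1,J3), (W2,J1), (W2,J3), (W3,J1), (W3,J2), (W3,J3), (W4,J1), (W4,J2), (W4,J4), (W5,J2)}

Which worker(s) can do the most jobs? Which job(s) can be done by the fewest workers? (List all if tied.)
Most versatile: W3, W4 (3 jobs); Least covered: J4 (1 workers)

Worker degrees (jobs they can do): W1:2, W2:2, W3:3, W4:3, W5:1
Job degrees (workers who can do it): J1:4, J2:3, J3:3, J4:1

Maximum worker degree is 3, achieved by: W3, W4
Minimum job degree is 1, achieved by: J4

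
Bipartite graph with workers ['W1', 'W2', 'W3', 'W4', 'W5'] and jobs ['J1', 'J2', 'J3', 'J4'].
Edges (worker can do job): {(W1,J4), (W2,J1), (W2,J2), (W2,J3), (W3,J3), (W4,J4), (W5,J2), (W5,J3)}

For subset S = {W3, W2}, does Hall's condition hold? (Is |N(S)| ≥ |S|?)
Yes: |N(S)| = 3, |S| = 2

Subset S = {W3, W2}
Neighbors N(S) = {J1, J2, J3}

|N(S)| = 3, |S| = 2
Hall's condition: |N(S)| ≥ |S| is satisfied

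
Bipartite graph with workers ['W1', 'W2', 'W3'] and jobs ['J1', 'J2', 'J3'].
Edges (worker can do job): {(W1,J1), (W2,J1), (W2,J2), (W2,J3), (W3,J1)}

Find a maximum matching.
Matching: {(W2,J3), (W3,J1)}

Maximum matching (size 2):
  W2 → J3
  W3 → J1

Each worker is assigned to at most one job, and each job to at most one worker.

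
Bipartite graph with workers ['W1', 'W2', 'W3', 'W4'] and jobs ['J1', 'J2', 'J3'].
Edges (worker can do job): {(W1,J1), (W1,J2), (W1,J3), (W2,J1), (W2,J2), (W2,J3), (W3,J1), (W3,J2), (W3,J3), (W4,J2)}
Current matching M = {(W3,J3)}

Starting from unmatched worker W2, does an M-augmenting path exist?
Yes: W2 → J2

An M-augmenting path alternates non-matching / matching edges, starting and ending at unmatched vertices.
Path: W2 → J2
(J2 is unmatched in M, so the path is augmenting.)
Flipping edges along this path would increase |M| from 1 to 2.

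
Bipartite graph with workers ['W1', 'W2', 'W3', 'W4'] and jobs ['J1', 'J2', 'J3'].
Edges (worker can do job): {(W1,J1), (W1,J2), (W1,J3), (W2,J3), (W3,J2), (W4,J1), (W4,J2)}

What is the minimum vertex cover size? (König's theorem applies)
Minimum vertex cover size = 3

By König's theorem: in bipartite graphs,
min vertex cover = max matching = 3

Maximum matching has size 3, so minimum vertex cover also has size 3.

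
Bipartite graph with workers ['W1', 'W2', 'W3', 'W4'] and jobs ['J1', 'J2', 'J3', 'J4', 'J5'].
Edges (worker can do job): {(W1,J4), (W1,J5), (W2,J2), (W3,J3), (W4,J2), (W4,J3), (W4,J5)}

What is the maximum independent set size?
Maximum independent set = 5

By König's theorem:
- Min vertex cover = Max matching = 4
- Max independent set = Total vertices - Min vertex cover
- Max independent set = 9 - 4 = 5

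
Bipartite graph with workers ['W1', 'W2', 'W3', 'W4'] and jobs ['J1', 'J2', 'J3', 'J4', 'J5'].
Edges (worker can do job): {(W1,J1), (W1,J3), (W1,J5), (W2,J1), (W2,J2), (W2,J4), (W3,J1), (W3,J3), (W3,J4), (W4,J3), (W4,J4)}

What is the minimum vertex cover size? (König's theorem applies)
Minimum vertex cover size = 4

By König's theorem: in bipartite graphs,
min vertex cover = max matching = 4

Maximum matching has size 4, so minimum vertex cover also has size 4.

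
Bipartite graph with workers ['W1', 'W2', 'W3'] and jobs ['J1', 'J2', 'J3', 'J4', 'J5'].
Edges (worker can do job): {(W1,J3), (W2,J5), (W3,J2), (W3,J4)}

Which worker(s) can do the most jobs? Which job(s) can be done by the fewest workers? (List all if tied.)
Most versatile: W3 (2 jobs); Least covered: J1 (0 workers)

Worker degrees (jobs they can do): W1:1, W2:1, W3:2
Job degrees (workers who can do it): J1:0, J2:1, J3:1, J4:1, J5:1

Maximum worker degree is 2, achieved by: W3
Minimum job degree is 0, achieved by: J1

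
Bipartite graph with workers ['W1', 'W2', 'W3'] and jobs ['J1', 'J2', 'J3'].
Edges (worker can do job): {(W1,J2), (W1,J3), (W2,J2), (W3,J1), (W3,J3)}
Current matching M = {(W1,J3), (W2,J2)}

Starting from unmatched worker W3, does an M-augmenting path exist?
Yes: W3 → J1

An M-augmenting path alternates non-matching / matching edges, starting and ending at unmatched vertices.
Path: W3 → J1
(J1 is unmatched in M, so the path is augmenting.)
Flipping edges along this path would increase |M| from 2 to 3.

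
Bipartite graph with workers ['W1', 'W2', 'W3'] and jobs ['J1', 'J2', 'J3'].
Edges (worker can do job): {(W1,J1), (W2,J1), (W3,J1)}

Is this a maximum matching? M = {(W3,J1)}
Yes, size 1 is maximum

Proposed matching has size 1.
Maximum matching size for this graph: 1.

This is a maximum matching.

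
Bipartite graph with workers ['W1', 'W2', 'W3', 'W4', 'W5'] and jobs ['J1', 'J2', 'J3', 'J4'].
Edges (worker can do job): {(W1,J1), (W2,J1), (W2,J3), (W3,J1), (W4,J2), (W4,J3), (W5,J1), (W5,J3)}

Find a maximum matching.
Matching: {(W3,J1), (W4,J2), (W5,J3)}

Maximum matching (size 3):
  W3 → J1
  W4 → J2
  W5 → J3

Each worker is assigned to at most one job, and each job to at most one worker.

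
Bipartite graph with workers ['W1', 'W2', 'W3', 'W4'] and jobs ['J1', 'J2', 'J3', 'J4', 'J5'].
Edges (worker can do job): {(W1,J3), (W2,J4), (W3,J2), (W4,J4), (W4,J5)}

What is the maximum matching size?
Maximum matching size = 4

Maximum matching: {(W1,J3), (W2,J4), (W3,J2), (W4,J5)}
Size: 4

This assigns 4 workers to 4 distinct jobs.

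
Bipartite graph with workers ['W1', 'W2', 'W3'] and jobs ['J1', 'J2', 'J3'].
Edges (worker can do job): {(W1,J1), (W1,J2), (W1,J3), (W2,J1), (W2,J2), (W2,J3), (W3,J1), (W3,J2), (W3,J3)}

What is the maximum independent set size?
Maximum independent set = 3

By König's theorem:
- Min vertex cover = Max matching = 3
- Max independent set = Total vertices - Min vertex cover
- Max independent set = 6 - 3 = 3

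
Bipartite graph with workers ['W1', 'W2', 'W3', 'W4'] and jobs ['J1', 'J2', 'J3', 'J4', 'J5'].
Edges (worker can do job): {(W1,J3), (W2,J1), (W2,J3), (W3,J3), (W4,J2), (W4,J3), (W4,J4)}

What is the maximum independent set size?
Maximum independent set = 6

By König's theorem:
- Min vertex cover = Max matching = 3
- Max independent set = Total vertices - Min vertex cover
- Max independent set = 9 - 3 = 6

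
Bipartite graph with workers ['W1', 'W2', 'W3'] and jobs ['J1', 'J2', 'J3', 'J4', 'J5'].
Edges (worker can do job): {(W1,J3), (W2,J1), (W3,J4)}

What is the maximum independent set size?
Maximum independent set = 5

By König's theorem:
- Min vertex cover = Max matching = 3
- Max independent set = Total vertices - Min vertex cover
- Max independent set = 8 - 3 = 5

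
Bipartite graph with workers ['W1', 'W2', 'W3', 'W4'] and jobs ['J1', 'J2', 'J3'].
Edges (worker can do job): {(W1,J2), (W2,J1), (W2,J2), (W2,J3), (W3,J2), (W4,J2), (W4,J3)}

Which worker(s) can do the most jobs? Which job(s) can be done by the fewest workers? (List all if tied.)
Most versatile: W2 (3 jobs); Least covered: J1 (1 workers)

Worker degrees (jobs they can do): W1:1, W2:3, W3:1, W4:2
Job degrees (workers who can do it): J1:1, J2:4, J3:2

Maximum worker degree is 3, achieved by: W2
Minimum job degree is 1, achieved by: J1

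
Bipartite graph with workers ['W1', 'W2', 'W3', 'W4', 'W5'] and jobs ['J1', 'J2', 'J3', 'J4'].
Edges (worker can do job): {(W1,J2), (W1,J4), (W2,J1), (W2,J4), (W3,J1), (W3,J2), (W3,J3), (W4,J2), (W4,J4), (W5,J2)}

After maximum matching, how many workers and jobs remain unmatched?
Unmatched: 1 workers, 0 jobs

Maximum matching size: 4
Workers: 5 total, 4 matched, 1 unmatched
Jobs: 4 total, 4 matched, 0 unmatched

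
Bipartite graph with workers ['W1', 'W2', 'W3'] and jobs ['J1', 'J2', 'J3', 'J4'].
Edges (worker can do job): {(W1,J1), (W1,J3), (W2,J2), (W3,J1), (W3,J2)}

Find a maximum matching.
Matching: {(W1,J3), (W2,J2), (W3,J1)}

Maximum matching (size 3):
  W1 → J3
  W2 → J2
  W3 → J1

Each worker is assigned to at most one job, and each job to at most one worker.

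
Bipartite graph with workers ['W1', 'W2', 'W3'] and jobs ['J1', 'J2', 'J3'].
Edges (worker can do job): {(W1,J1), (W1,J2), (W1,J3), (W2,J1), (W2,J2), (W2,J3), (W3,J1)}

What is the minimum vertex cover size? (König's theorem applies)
Minimum vertex cover size = 3

By König's theorem: in bipartite graphs,
min vertex cover = max matching = 3

Maximum matching has size 3, so minimum vertex cover also has size 3.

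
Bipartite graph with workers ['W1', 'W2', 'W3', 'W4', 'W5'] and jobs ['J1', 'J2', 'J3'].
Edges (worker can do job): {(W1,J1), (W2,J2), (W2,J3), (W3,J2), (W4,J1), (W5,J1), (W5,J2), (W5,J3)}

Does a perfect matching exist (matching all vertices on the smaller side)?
Yes, perfect matching exists (size 3)

Perfect matching: {(W3,J2), (W4,J1), (W5,J3)}
All 3 vertices on the smaller side are matched.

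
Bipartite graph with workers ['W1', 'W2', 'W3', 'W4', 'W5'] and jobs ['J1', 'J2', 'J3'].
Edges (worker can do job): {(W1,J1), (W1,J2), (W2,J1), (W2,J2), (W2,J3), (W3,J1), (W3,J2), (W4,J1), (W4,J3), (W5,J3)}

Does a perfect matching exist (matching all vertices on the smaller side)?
Yes, perfect matching exists (size 3)

Perfect matching: {(W3,J2), (W4,J1), (W5,J3)}
All 3 vertices on the smaller side are matched.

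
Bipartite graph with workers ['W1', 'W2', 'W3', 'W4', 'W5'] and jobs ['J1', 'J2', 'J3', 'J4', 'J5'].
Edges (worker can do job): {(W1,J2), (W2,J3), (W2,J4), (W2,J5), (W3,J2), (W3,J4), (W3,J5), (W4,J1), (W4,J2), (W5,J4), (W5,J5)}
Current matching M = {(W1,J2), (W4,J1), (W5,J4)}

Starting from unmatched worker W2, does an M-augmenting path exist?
Yes: W2 → J3

An M-augmenting path alternates non-matching / matching edges, starting and ending at unmatched vertices.
Path: W2 → J3
(J3 is unmatched in M, so the path is augmenting.)
Flipping edges along this path would increase |M| from 3 to 4.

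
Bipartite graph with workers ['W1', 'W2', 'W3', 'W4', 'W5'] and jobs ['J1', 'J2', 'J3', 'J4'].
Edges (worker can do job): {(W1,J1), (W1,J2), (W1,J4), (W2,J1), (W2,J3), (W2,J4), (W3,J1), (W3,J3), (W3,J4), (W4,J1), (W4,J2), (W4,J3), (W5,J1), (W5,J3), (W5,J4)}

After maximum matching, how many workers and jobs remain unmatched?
Unmatched: 1 workers, 0 jobs

Maximum matching size: 4
Workers: 5 total, 4 matched, 1 unmatched
Jobs: 4 total, 4 matched, 0 unmatched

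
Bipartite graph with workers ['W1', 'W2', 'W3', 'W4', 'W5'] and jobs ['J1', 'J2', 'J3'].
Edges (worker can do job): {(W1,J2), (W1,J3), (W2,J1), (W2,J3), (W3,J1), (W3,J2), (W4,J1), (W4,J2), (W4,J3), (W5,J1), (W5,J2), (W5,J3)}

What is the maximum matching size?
Maximum matching size = 3

Maximum matching: {(W3,J2), (W4,J3), (W5,J1)}
Size: 3

This assigns 3 workers to 3 distinct jobs.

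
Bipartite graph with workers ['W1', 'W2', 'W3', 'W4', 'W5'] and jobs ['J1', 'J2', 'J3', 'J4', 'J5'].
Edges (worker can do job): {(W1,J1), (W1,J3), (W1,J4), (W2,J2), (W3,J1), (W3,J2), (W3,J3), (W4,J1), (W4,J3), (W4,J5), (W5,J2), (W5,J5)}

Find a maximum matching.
Matching: {(W1,J4), (W2,J2), (W3,J1), (W4,J3), (W5,J5)}

Maximum matching (size 5):
  W1 → J4
  W2 → J2
  W3 → J1
  W4 → J3
  W5 → J5

Each worker is assigned to at most one job, and each job to at most one worker.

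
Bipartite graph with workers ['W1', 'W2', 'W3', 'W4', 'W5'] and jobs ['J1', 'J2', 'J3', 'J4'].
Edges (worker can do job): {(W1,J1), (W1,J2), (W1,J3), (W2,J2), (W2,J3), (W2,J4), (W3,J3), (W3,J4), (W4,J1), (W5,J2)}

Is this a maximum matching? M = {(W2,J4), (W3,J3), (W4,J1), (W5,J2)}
Yes, size 4 is maximum

Proposed matching has size 4.
Maximum matching size for this graph: 4.

This is a maximum matching.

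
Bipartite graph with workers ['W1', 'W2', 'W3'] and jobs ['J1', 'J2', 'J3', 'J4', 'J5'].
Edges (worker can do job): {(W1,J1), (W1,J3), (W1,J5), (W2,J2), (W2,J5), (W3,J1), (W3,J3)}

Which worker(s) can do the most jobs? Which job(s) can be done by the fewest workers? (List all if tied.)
Most versatile: W1 (3 jobs); Least covered: J4 (0 workers)

Worker degrees (jobs they can do): W1:3, W2:2, W3:2
Job degrees (workers who can do it): J1:2, J2:1, J3:2, J4:0, J5:2

Maximum worker degree is 3, achieved by: W1
Minimum job degree is 0, achieved by: J4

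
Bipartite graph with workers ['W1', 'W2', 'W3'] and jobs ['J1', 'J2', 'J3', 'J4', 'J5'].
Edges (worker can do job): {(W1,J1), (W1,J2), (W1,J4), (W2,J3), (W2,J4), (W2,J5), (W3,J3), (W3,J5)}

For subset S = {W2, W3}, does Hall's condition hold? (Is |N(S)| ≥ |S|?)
Yes: |N(S)| = 3, |S| = 2

Subset S = {W2, W3}
Neighbors N(S) = {J3, J4, J5}

|N(S)| = 3, |S| = 2
Hall's condition: |N(S)| ≥ |S| is satisfied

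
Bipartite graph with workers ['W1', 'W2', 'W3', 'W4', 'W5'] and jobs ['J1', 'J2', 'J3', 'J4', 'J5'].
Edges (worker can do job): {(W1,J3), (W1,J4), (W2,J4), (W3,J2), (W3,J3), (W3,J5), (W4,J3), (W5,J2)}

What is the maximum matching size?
Maximum matching size = 4

Maximum matching: {(W1,J4), (W3,J5), (W4,J3), (W5,J2)}
Size: 4

This assigns 4 workers to 4 distinct jobs.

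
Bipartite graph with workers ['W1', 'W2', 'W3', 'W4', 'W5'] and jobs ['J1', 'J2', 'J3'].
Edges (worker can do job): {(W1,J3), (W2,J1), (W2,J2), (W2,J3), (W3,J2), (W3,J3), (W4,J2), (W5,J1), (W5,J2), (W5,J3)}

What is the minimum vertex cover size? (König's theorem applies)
Minimum vertex cover size = 3

By König's theorem: in bipartite graphs,
min vertex cover = max matching = 3

Maximum matching has size 3, so minimum vertex cover also has size 3.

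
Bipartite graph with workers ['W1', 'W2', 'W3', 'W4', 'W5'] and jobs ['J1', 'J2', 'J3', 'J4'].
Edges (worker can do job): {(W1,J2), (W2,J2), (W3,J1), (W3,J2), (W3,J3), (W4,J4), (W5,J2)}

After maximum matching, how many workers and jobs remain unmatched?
Unmatched: 2 workers, 1 jobs

Maximum matching size: 3
Workers: 5 total, 3 matched, 2 unmatched
Jobs: 4 total, 3 matched, 1 unmatched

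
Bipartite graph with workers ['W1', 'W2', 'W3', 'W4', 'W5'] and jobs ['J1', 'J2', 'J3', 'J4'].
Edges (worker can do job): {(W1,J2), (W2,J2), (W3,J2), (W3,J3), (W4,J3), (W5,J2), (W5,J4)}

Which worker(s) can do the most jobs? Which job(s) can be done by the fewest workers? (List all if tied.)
Most versatile: W3, W5 (2 jobs); Least covered: J1 (0 workers)

Worker degrees (jobs they can do): W1:1, W2:1, W3:2, W4:1, W5:2
Job degrees (workers who can do it): J1:0, J2:4, J3:2, J4:1

Maximum worker degree is 2, achieved by: W3, W5
Minimum job degree is 0, achieved by: J1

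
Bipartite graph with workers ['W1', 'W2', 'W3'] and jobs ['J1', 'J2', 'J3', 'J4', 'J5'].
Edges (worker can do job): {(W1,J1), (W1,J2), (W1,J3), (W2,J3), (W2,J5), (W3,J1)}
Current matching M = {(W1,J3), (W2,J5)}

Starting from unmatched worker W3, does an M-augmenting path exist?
Yes: W3 → J1

An M-augmenting path alternates non-matching / matching edges, starting and ending at unmatched vertices.
Path: W3 → J1
(J1 is unmatched in M, so the path is augmenting.)
Flipping edges along this path would increase |M| from 2 to 3.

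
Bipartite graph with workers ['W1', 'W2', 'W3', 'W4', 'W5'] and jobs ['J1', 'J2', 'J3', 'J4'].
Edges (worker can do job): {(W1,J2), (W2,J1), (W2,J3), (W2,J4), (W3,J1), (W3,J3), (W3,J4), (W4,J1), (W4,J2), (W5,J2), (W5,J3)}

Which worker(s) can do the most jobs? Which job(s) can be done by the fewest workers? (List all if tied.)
Most versatile: W2, W3 (3 jobs); Least covered: J4 (2 workers)

Worker degrees (jobs they can do): W1:1, W2:3, W3:3, W4:2, W5:2
Job degrees (workers who can do it): J1:3, J2:3, J3:3, J4:2

Maximum worker degree is 3, achieved by: W2, W3
Minimum job degree is 2, achieved by: J4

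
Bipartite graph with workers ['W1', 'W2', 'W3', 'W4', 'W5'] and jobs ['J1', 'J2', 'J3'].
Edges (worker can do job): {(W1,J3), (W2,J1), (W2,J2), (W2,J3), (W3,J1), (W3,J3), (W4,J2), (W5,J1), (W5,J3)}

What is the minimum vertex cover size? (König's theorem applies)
Minimum vertex cover size = 3

By König's theorem: in bipartite graphs,
min vertex cover = max matching = 3

Maximum matching has size 3, so minimum vertex cover also has size 3.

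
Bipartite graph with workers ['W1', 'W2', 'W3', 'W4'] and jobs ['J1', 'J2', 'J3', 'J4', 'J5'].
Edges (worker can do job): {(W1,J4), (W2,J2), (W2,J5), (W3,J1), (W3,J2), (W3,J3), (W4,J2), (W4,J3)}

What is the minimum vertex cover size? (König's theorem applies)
Minimum vertex cover size = 4

By König's theorem: in bipartite graphs,
min vertex cover = max matching = 4

Maximum matching has size 4, so minimum vertex cover also has size 4.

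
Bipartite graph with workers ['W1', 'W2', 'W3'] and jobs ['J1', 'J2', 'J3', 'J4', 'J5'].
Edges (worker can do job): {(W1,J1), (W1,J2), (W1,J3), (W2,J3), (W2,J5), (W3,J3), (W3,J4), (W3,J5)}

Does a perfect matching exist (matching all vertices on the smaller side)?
Yes, perfect matching exists (size 3)

Perfect matching: {(W1,J1), (W2,J3), (W3,J5)}
All 3 vertices on the smaller side are matched.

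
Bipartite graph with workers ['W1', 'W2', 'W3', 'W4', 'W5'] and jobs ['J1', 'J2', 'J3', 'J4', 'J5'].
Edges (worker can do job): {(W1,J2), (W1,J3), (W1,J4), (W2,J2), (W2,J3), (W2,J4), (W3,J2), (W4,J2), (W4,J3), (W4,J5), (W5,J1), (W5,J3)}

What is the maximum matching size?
Maximum matching size = 5

Maximum matching: {(W1,J4), (W2,J3), (W3,J2), (W4,J5), (W5,J1)}
Size: 5

This assigns 5 workers to 5 distinct jobs.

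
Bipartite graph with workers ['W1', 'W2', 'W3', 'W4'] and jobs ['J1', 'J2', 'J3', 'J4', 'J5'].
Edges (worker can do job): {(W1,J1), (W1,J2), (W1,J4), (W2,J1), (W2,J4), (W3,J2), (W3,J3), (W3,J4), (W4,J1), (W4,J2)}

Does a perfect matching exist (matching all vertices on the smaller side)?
Yes, perfect matching exists (size 4)

Perfect matching: {(W1,J4), (W2,J1), (W3,J3), (W4,J2)}
All 4 vertices on the smaller side are matched.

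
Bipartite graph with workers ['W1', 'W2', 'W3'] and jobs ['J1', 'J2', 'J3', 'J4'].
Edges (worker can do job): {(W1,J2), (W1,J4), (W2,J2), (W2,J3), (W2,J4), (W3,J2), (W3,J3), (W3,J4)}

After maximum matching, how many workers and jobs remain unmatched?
Unmatched: 0 workers, 1 jobs

Maximum matching size: 3
Workers: 3 total, 3 matched, 0 unmatched
Jobs: 4 total, 3 matched, 1 unmatched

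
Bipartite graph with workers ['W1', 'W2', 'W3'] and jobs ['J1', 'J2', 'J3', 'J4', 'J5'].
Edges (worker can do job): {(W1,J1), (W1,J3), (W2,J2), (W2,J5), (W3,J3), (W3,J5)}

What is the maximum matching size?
Maximum matching size = 3

Maximum matching: {(W1,J3), (W2,J2), (W3,J5)}
Size: 3

This assigns 3 workers to 3 distinct jobs.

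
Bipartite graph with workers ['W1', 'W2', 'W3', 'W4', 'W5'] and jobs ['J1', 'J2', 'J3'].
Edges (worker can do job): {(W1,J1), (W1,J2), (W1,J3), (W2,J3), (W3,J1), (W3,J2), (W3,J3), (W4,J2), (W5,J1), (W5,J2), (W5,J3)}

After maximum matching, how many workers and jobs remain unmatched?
Unmatched: 2 workers, 0 jobs

Maximum matching size: 3
Workers: 5 total, 3 matched, 2 unmatched
Jobs: 3 total, 3 matched, 0 unmatched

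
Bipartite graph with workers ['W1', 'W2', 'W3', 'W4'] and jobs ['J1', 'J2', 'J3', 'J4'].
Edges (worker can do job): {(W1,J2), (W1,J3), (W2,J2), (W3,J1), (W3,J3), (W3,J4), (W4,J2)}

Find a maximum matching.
Matching: {(W1,J3), (W3,J1), (W4,J2)}

Maximum matching (size 3):
  W1 → J3
  W3 → J1
  W4 → J2

Each worker is assigned to at most one job, and each job to at most one worker.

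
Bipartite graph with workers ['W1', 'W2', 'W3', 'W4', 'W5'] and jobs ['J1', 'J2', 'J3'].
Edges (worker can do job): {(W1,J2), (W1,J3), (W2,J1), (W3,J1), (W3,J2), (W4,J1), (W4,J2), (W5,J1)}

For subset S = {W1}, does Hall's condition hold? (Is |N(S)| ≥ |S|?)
Yes: |N(S)| = 2, |S| = 1

Subset S = {W1}
Neighbors N(S) = {J2, J3}

|N(S)| = 2, |S| = 1
Hall's condition: |N(S)| ≥ |S| is satisfied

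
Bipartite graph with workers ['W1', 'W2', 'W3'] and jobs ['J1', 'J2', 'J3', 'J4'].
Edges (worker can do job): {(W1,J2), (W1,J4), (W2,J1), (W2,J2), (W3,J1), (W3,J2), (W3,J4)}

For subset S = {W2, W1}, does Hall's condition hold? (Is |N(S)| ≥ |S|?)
Yes: |N(S)| = 3, |S| = 2

Subset S = {W2, W1}
Neighbors N(S) = {J1, J2, J4}

|N(S)| = 3, |S| = 2
Hall's condition: |N(S)| ≥ |S| is satisfied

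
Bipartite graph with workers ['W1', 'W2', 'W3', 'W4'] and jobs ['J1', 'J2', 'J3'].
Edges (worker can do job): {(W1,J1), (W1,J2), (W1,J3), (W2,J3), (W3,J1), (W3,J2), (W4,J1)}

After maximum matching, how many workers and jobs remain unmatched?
Unmatched: 1 workers, 0 jobs

Maximum matching size: 3
Workers: 4 total, 3 matched, 1 unmatched
Jobs: 3 total, 3 matched, 0 unmatched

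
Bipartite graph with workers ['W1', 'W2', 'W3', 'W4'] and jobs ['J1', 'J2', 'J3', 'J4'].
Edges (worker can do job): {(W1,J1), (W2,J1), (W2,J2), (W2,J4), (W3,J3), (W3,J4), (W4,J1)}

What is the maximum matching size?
Maximum matching size = 3

Maximum matching: {(W2,J2), (W3,J4), (W4,J1)}
Size: 3

This assigns 3 workers to 3 distinct jobs.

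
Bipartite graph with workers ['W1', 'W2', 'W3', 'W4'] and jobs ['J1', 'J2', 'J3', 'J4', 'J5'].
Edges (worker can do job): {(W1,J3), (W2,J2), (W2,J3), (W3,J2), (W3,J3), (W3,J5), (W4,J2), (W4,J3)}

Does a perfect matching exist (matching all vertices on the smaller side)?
No, maximum matching has size 3 < 4

Maximum matching has size 3, need 4 for perfect matching.
Unmatched workers: ['W2']
Unmatched jobs: ['J1', 'J4']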